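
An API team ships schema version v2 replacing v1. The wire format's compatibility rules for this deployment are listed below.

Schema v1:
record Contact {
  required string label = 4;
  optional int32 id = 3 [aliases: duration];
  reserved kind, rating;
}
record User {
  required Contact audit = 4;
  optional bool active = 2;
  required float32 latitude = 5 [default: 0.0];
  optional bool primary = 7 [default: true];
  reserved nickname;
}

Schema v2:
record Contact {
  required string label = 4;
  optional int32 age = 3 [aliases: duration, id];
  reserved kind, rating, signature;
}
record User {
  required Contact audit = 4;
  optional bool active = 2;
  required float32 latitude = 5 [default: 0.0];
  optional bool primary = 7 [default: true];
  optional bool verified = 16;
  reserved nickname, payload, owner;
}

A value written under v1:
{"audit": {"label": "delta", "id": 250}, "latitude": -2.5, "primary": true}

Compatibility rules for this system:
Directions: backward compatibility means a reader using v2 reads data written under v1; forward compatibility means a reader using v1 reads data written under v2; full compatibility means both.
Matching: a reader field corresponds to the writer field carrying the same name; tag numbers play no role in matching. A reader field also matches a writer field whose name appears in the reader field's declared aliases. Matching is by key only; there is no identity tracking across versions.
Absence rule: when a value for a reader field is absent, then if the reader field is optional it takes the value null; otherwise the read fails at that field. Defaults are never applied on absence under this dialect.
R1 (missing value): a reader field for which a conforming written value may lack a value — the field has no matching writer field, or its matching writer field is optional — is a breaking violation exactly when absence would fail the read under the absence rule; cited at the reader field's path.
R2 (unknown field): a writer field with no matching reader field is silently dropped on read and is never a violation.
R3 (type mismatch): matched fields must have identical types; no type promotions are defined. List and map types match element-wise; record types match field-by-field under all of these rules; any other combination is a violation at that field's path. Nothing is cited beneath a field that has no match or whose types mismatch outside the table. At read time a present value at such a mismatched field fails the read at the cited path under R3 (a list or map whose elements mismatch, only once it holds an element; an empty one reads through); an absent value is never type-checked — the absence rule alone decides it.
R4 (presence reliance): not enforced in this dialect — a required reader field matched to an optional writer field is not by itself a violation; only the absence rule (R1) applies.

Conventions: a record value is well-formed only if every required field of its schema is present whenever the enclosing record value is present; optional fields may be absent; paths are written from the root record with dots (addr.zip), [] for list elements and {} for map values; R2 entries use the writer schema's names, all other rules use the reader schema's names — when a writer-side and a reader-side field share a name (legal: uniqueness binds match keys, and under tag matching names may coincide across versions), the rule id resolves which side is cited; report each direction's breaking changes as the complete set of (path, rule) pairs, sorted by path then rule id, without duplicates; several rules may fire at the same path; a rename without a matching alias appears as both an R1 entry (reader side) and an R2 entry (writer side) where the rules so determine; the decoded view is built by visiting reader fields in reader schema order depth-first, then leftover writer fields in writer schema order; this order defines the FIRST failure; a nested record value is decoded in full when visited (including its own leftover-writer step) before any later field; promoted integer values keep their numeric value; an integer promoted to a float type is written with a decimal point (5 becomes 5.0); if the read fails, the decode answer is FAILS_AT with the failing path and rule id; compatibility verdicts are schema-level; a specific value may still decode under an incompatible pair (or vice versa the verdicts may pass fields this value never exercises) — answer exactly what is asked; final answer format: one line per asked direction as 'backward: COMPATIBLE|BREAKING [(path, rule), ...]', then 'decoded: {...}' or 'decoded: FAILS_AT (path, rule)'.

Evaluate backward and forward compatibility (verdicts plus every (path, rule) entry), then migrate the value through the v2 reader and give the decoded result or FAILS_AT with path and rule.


backward: COMPATIBLE []; forward: COMPATIBLE []; decoded: {"audit": {"label": "delta", "age": 250}, "active": null, "latitude": -2.5, "primary": true, "verified": null}

each type pair in User: writer, then reader
backward for User (reader v2, writer v1):
  audit: paired with writer audit (Contact -> Contact; writer required)
  active: paired with writer active (bool -> bool; writer optional)
  latitude: paired with writer latitude (float32 -> float32; writer required)
  primary: paired with writer primary (bool -> bool; writer optional)
  no writer field matches reader verified
  audit.label: paired with writer audit.label (string -> string; writer required)
  audit.age: paired with writer audit.id (int32 -> int32; writer optional)
  => backward: COMPATIBLE
forward for User (reader v1, writer v2):
  audit: paired with writer audit (Contact -> Contact; writer required)
  active: paired with writer active (bool -> bool; writer optional)
  latitude: paired with writer latitude (float32 -> float32; writer required)
  primary: paired with writer primary (bool -> bool; writer optional)
  verified (writer side), unknown to reader
  audit.label: paired with writer audit.label (string -> string; writer required)
  no writer field matches reader audit.id
  audit.age (writer side), unknown to reader
  => forward: COMPATIBLE
decoding the User value with the v2 reader:
  audit.label := "delta"
  audit.age := 250 (from writer id)
  active := null (absent, optional -> null)
  latitude := -2.5
  primary := true
  verified := null (absent, optional -> null)
  => decoded: {"audit": {"label": "delta", "age": 250}, "active": null, "latitude": -2.5, "primary": true, "verified": null}


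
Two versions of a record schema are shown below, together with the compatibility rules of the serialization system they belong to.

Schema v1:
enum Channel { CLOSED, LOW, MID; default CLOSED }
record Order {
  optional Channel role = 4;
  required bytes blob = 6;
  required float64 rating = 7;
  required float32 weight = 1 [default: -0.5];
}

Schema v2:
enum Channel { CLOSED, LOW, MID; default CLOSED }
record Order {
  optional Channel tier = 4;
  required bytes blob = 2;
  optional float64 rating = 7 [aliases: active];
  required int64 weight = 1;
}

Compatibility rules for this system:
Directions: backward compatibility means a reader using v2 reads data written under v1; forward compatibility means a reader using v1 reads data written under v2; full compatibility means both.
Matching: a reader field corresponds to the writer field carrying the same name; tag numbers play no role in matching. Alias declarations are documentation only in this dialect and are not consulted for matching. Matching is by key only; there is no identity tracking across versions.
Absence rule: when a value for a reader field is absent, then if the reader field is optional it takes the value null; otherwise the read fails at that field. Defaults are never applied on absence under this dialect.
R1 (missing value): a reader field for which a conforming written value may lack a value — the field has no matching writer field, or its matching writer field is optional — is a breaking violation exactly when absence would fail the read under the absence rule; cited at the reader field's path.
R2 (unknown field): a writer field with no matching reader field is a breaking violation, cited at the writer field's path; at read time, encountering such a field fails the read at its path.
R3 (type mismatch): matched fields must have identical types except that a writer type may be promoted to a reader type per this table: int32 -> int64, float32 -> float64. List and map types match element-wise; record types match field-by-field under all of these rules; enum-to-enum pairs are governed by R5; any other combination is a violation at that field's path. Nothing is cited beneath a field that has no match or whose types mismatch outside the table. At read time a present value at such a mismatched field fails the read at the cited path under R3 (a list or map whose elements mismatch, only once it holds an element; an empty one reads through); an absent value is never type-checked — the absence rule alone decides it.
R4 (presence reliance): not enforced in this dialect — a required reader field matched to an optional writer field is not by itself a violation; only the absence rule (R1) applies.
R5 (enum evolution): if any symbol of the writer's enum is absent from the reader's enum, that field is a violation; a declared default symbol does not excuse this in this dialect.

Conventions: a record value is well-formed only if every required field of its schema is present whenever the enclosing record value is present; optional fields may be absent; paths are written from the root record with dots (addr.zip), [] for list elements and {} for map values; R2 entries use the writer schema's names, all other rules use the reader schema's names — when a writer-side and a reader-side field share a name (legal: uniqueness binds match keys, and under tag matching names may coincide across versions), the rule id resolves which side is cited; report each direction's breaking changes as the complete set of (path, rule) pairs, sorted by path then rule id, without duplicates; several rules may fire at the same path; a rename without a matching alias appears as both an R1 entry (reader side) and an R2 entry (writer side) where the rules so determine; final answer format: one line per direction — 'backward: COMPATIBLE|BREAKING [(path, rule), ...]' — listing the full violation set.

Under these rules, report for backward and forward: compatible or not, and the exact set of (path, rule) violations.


backward: BREAKING [(role, R2), (weight, R3)]; forward: BREAKING [(rating, R1), (tier, R2), (weight, R3)]

arrows below run writer -> reader for Order
backward pass over Order, reader schema v2, writer schema v1:
  tier: no writer match
  blob: bytes -> bytes, writer required; from blob
  rating: float64 -> float64, writer required; from rating
  weight: float32 -> int64, writer required; from weight
  role (writer side), unknown to reader
  R2 fires at role
  R3 fires at weight
  backward on Order therefore BREAKING (2)
forward pass over Order, reader schema v1, writer schema v2:
  role: no writer match
  blob: bytes -> bytes, writer required; from blob
  rating: float64 -> float64, writer optional; from rating
  weight: int64 -> float32, writer required; from weight
  tier (writer side), unknown to reader
  R1 fires at rating
  R2 fires at tier
  R3 fires at weight
  forward on Order therefore BREAKING (3)


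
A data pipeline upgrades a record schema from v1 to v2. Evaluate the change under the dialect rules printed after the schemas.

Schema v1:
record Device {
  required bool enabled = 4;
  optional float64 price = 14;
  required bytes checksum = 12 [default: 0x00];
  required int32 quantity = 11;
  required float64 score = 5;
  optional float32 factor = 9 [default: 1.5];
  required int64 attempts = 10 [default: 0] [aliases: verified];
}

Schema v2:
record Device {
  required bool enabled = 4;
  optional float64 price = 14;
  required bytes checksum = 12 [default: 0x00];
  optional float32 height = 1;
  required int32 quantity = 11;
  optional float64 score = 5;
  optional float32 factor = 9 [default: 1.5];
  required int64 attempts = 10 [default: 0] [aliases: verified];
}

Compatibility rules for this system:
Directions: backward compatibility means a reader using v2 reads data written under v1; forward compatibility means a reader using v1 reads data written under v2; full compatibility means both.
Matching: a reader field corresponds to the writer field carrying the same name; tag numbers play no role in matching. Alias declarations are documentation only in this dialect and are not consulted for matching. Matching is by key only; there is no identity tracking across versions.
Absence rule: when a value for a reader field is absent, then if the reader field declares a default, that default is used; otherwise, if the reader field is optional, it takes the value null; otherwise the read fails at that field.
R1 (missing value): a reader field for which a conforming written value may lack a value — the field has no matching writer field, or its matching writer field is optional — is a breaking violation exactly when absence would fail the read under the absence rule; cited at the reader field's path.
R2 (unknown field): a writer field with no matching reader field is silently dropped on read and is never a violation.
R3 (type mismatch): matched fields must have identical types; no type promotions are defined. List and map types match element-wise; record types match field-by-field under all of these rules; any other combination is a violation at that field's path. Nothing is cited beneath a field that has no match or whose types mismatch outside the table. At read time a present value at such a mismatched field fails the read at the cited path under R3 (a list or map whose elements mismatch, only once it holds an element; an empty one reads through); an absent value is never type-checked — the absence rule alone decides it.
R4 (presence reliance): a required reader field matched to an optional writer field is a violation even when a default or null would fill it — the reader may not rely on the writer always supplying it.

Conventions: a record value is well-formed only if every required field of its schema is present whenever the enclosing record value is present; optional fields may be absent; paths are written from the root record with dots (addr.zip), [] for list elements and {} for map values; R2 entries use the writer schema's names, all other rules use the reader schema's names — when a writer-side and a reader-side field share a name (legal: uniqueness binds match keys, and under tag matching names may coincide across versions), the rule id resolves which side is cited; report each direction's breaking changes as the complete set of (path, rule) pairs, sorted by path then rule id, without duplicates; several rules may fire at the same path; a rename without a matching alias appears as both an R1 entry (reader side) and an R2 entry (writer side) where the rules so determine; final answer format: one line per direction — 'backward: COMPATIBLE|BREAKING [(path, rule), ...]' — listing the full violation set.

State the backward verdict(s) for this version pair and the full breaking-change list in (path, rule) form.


backward: COMPATIBLE []

each type pair in Device: writer, then reader
checking backward for Device: reader v2 against writer v1:
  enabled: bool -> bool, writer required; from enabled
  price: float64 -> float64, writer optional; from price
  checksum: bytes -> bytes, writer required; from checksum
  no writer field matches reader height
  quantity: int32 -> int32, writer required; from quantity
  score: float64 -> float64, writer required; from score
  factor: float32 -> float32, writer optional; from factor
  attempts: int64 -> int64, writer required; from attempts
  => backward: COMPATIBLE
diffs on Device not affecting the asked answer:
  field score in record Device: required changed to optional -> matters only for Device's forward compatibility — outside the asked direction
  added field height to record Device: optional float32, tag 1 (in v2 it sits immediately before quantity) -> no rule fires on it in Device's dialect; the asked verdict holds


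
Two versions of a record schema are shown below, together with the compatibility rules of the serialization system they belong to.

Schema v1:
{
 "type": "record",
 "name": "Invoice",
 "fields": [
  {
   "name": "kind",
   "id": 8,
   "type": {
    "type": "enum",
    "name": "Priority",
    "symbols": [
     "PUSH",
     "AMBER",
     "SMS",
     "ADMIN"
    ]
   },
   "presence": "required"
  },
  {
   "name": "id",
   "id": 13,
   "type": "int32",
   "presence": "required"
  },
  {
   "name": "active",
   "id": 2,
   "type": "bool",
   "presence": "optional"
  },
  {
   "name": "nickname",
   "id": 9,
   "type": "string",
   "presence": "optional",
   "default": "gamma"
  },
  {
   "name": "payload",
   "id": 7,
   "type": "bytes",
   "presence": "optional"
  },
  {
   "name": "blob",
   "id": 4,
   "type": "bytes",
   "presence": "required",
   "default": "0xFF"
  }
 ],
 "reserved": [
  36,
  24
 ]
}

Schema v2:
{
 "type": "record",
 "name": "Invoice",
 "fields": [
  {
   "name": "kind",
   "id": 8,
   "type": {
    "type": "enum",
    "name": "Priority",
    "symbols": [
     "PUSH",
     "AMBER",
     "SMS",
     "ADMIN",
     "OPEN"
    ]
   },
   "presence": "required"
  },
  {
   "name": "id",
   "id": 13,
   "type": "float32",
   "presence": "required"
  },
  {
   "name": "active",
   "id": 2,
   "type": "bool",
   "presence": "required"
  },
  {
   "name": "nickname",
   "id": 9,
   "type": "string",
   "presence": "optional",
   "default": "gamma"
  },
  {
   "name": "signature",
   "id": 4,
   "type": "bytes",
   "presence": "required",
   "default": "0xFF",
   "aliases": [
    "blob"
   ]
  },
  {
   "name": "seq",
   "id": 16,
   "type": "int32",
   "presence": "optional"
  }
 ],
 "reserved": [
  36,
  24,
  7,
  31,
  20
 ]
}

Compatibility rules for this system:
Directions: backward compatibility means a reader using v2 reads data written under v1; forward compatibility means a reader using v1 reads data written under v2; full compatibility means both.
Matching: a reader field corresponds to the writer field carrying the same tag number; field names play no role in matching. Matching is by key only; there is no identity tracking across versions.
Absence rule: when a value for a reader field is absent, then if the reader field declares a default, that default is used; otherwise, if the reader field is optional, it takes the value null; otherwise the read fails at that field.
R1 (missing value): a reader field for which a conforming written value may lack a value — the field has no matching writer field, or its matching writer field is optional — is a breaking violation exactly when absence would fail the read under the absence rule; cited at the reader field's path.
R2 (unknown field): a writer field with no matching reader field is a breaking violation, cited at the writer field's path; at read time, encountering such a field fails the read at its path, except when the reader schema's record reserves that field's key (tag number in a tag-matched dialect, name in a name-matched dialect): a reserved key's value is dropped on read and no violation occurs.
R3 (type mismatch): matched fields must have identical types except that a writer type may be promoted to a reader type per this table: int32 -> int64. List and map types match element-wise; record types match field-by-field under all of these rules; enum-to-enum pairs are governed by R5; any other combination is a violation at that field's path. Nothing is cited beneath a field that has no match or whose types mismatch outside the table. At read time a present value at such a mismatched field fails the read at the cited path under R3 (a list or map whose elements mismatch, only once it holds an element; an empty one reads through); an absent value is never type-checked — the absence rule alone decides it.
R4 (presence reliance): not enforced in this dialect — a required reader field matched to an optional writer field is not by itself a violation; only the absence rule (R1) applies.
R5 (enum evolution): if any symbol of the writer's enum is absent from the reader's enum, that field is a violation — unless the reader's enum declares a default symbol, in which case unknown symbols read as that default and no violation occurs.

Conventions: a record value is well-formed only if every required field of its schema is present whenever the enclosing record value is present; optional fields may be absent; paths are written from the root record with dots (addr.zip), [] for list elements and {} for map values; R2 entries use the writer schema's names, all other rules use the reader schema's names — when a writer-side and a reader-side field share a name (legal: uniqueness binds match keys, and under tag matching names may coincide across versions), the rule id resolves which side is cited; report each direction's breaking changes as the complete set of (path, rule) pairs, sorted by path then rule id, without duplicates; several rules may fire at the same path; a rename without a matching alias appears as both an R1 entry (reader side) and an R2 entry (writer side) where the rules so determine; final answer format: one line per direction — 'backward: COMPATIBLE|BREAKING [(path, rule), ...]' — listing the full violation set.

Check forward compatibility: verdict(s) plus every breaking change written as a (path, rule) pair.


in Invoice below, arrows point writer -> reader
forward analysis of Invoice with v1 as reader and v2 as writer:
  Priority -> Priority, writer required: kind aligns to kind
  float32 -> int32, writer required: id aligns to id
  bool -> bool, writer required: active aligns to active
  string -> string, writer optional: nickname aligns to nickname
  payload: no writer-side match
  bytes -> bytes, writer required: blob aligns to signature
  seq (writer side), unknown to reader
  R3 fires at id
  R5 fires at kind
  R2 fires at seq
  => 3 violation(s): forward is BREAKING for Invoice
checking off the Invoice differences that do not matter here:
  renamed field blob to signature in record Invoice (alias blob declared on the renamed field) -> inert for the asked Invoice verdict: nothing fires
  removed field payload from record Invoice (its key 7 joins the reserved list) -> inert for the asked Invoice verdict: nothing fires
  field active in record Invoice: optional changed to required -> affects backward compatibility only, which is not asked

forward: BREAKING [(id, R3), (kind, R5), (seq, R2)]


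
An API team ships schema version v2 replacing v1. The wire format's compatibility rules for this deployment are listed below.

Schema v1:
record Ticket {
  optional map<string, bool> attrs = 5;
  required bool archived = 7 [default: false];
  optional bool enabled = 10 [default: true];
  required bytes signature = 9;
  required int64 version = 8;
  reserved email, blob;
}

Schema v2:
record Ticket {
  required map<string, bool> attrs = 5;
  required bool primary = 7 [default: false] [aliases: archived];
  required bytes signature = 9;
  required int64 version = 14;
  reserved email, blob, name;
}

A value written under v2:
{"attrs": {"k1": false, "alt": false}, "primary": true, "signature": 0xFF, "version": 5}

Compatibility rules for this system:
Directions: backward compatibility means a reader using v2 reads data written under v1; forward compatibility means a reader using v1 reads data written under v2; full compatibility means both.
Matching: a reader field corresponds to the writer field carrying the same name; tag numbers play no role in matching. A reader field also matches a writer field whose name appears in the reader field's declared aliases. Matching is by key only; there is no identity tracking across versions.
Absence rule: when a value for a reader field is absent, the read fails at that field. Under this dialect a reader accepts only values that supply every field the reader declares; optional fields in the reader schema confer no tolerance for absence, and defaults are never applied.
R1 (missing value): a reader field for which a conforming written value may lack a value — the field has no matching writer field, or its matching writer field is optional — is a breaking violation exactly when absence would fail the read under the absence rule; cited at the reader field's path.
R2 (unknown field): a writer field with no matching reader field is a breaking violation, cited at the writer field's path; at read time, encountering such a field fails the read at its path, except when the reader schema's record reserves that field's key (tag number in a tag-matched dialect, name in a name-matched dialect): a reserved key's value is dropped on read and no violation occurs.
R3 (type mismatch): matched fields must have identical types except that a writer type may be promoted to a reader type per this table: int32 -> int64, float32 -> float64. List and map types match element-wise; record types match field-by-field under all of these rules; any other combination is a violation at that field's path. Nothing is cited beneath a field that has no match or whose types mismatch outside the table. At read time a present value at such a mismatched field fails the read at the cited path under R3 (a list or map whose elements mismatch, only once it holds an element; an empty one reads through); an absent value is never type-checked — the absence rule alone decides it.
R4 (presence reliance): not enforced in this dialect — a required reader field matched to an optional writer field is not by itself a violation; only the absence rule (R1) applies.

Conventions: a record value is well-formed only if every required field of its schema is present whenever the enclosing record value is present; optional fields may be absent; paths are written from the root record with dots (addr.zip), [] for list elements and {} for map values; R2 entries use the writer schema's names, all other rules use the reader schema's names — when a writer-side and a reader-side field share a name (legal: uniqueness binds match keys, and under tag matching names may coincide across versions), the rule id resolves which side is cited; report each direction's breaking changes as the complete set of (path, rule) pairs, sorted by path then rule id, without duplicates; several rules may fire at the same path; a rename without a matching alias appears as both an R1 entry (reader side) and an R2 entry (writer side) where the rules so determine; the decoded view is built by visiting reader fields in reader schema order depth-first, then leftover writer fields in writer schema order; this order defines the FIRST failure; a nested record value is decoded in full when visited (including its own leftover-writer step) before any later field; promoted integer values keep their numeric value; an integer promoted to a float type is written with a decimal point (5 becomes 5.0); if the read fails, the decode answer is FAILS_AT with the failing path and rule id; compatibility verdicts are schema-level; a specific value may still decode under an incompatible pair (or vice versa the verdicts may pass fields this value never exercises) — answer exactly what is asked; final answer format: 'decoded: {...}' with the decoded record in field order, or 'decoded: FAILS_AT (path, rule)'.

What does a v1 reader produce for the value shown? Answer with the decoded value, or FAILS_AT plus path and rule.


decoded: FAILS_AT (archived, R1)

the writer's type comes first in each Ticket pair
migrating the Ticket value to v1:
  attrs := {"k1": false, "alt": false}
  read fails at archived under R1 (no fill)
  => FAILS_AT (archived, R1)
the rest of the Ticket diff is inert for this question:
  removed field enabled from record Ticket -> changes Ticket's schema-level verdicts only — the decode of this value is the same
  field attrs in record Ticket: optional changed to required -> changes Ticket's schema-level verdicts only — the decode of this value is the same
  field version in record Ticket: tag 8 changed to 14 -> inert under this dialect — no rule fires on Ticket and the result does not move


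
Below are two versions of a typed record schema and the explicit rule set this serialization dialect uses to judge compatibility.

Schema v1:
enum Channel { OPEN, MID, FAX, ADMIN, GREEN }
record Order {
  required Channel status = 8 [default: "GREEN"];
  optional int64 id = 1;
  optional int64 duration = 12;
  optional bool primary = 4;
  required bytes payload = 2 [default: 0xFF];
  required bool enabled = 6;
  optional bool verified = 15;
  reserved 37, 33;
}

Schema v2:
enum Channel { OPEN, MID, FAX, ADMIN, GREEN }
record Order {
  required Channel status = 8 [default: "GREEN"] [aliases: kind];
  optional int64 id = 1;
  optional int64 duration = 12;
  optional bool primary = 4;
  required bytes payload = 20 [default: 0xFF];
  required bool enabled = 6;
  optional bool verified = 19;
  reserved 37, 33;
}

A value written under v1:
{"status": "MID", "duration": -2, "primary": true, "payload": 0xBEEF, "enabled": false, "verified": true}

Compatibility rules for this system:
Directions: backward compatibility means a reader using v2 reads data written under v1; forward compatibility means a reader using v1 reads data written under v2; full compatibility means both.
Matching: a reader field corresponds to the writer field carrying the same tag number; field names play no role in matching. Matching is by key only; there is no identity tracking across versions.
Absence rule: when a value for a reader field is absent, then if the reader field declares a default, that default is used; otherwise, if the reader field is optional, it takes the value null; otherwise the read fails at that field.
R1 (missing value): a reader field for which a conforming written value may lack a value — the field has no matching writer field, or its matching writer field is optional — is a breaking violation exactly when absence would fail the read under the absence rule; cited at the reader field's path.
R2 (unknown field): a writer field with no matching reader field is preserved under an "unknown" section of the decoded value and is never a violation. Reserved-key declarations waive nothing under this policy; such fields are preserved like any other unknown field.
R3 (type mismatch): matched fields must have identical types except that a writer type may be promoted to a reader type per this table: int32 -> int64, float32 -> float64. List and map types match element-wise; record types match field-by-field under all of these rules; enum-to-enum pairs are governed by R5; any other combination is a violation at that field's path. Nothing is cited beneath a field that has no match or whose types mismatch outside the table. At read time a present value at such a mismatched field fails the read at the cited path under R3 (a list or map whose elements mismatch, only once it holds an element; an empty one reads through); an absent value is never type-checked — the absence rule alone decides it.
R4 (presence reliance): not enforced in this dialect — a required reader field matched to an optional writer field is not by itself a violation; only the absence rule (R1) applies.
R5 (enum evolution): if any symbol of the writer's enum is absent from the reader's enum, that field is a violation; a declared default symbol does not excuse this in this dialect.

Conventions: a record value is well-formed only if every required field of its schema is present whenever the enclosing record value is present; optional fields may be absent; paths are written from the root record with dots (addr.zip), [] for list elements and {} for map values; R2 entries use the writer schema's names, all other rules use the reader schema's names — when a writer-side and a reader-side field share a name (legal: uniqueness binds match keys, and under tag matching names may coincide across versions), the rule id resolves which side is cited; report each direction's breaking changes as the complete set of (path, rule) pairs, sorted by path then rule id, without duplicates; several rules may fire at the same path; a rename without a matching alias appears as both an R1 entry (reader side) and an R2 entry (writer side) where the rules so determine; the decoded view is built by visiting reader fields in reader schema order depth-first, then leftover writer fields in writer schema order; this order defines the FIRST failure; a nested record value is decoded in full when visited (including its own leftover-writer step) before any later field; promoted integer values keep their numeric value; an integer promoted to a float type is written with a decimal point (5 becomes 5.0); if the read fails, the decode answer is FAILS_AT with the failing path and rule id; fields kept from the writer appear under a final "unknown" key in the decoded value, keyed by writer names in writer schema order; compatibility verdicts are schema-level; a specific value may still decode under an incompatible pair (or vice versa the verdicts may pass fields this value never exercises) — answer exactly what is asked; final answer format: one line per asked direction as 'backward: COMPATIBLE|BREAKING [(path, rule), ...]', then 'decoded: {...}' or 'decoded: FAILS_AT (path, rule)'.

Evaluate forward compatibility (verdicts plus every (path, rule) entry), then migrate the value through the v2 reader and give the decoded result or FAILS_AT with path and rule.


forward: COMPATIBLE []; decoded: {"status": "MID", "id": null, "duration": -2, "primary": true, "payload": 0xFF, "enabled": false, "verified": null, "unknown": {"payload": 0xBEEF, "verified": true}}

the writer's type comes first in each Order pair
checking forward for Order: reader v1 against writer v2:
  status: paired with writer status (Channel -> Channel; writer required)
  id: paired with writer id (int64 -> int64; writer optional)
  duration: paired with writer duration (int64 -> int64; writer optional)
  primary: paired with writer primary (bool -> bool; writer optional)
  payload: no writer-side match
  enabled: paired with writer enabled (bool -> bool; writer required)
  verified: no writer-side match
  payload (writer side), unknown to reader
  verified (writer side), unknown to reader
  => forward verdict for Order: COMPATIBLE, no violations
decode walk for Order under reader schema v2:
  status := "MID"
  id := null (not supplied -> null)
  duration := -2
  primary := true
  payload := 0xFF (no value, default fills)
  enabled := false
  verified := null (not supplied -> null)
  writer payload: kept under "unknown"
  writer verified: kept under "unknown"
  => decoded: {"status": "MID", "id": null, "duration": -2, "primary": true, "payload": 0xFF, "enabled": false, "verified": null, "unknown": {"payload": 0xBEEF, "verified": true}}


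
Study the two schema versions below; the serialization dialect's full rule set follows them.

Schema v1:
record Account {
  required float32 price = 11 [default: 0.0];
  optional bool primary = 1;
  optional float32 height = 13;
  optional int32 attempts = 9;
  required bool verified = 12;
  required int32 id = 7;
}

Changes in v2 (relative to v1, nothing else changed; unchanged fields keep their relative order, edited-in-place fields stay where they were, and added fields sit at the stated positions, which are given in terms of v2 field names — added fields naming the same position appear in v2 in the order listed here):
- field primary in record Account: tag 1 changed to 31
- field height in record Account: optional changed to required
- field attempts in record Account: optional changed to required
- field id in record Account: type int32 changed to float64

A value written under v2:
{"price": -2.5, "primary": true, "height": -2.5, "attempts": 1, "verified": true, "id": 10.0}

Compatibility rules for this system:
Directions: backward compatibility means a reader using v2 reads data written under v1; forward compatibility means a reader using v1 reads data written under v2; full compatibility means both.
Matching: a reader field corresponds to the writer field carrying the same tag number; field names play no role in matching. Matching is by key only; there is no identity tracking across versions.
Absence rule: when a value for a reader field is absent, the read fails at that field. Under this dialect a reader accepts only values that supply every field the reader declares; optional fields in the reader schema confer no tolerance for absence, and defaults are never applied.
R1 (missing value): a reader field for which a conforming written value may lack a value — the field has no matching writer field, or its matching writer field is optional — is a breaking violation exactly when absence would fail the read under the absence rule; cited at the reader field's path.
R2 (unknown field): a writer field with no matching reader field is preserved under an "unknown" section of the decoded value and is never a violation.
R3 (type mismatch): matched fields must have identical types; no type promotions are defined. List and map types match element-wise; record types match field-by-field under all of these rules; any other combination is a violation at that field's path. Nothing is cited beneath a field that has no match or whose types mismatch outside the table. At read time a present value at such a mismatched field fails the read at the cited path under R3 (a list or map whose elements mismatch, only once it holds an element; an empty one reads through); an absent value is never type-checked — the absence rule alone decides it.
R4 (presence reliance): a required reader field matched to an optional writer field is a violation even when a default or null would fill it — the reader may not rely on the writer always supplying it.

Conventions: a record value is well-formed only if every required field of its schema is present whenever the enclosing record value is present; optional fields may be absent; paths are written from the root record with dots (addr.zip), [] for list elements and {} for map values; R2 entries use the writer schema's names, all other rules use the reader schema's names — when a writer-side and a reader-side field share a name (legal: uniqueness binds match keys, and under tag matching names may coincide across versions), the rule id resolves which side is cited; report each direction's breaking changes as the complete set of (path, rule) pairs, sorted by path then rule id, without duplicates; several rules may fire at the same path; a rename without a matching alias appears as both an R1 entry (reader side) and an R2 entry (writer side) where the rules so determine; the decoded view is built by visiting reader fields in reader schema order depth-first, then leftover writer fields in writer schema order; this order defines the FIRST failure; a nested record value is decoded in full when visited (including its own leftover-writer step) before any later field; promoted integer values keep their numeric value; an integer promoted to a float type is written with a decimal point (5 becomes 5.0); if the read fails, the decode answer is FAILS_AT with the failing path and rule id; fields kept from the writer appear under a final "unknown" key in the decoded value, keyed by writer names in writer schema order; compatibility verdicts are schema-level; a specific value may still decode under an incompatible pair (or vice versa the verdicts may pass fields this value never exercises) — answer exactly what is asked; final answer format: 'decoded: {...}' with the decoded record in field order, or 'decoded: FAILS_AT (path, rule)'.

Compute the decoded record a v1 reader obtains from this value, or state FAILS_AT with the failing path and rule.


decoded: FAILS_AT (primary, R1)

arrows below run writer -> reader for Account
decoding the Account value with the v1 reader:
  price := -2.5
  read fails at primary under R1 (no fill)
  => FAILS_AT (primary, R1)
ruling out the remaining Account differences:
  field height in record Account: optional changed to required -> shifts the Account verdicts, not this decode
  field attempts in record Account: optional changed to required -> shifts the Account verdicts, not this decode
  field id in record Account: type int32 changed to float64 -> shifts the Account verdicts, not this decode


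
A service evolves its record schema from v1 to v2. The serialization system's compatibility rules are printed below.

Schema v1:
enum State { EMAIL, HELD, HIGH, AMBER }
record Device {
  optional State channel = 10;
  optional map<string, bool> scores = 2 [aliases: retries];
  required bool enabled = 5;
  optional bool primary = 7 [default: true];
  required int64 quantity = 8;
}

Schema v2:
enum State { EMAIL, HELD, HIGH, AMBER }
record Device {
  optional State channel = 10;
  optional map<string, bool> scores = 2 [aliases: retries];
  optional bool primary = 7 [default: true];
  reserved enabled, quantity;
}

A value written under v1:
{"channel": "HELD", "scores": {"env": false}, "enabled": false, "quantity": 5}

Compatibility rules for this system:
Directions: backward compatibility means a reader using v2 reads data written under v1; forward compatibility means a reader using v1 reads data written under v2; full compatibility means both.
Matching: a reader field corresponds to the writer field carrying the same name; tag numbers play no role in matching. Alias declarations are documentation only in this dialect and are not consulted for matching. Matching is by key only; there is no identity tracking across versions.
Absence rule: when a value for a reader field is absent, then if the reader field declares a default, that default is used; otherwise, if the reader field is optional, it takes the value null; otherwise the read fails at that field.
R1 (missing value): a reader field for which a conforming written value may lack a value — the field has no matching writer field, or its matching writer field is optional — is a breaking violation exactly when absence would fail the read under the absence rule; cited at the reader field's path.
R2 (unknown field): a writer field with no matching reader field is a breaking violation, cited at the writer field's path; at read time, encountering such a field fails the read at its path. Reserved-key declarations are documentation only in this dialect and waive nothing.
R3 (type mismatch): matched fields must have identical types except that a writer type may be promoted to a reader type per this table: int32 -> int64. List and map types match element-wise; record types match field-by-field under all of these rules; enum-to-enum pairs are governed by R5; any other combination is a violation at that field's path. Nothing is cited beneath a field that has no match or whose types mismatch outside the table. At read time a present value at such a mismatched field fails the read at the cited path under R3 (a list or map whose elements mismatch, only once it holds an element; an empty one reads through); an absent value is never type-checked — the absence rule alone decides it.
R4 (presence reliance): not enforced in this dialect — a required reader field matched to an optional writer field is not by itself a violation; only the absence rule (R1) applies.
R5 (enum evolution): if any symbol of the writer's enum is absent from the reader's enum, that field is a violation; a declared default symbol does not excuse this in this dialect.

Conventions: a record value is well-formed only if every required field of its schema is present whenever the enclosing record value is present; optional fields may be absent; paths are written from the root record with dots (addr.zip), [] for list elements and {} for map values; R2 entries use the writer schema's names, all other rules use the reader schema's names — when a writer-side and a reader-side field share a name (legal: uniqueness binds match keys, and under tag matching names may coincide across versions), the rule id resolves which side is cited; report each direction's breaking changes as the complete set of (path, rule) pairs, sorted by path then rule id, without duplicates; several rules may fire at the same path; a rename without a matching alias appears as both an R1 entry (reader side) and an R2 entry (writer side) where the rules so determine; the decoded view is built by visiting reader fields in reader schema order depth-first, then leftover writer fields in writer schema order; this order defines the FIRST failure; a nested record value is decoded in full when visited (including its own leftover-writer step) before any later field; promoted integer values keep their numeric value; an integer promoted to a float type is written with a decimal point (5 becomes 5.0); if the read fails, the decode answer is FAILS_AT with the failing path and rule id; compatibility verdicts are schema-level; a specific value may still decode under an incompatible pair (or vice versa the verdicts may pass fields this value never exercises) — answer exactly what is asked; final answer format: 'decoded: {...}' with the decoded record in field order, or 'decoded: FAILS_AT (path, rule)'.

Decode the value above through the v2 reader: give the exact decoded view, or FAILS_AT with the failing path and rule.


decoded: FAILS_AT (enabled, R2)

each type pair in Device: writer, then reader
decode walk for Device under reader schema v2:
  channel := "HELD"
  scores := {"env": false}
  primary := true (no value, default fills)
  read fails at enabled under R2 (unknown field)
  => FAILS_AT (enabled, R2)
the rest of the Device diff is inert for this question:
  removed field quantity from record Device (its key "quantity" joins the reserved list) -> changes Device's schema-level verdicts only — the decode of this value is the same
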